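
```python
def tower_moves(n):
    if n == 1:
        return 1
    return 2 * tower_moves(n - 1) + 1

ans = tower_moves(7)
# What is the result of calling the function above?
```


tower_moves(7)
= 2 * tower_moves(6) + 1
= 2 * (2 * tower_moves(5) + 1) + 1
= 2 * (2 * (2 * tower_moves(4) + 1) + 1) + 1
= 2 * (2 * (2 * (2 * tower_moves(3) + 1) + 1) + 1) + 1
= 2 * (2 * (2 * (2 * (2 * tower_moves(2) + 1) + 1) + 1) + 1) + 1
= 2 * (2 * (2 * (2 * (2 * (2 * tower_moves(1) + 1) + 1) + 1) + 1) + 1) + 1
Now compute bottom-up:
tower_moves(1) = 1
tower_moves(2) = 2 * 1 + 1 = 3
tower_moves(3) = 2 * 3 + 1 = 7
tower_moves(4) = 2 * 7 + 1 = 15
tower_moves(5) = 2 * 15 + 1 = 31
tower_moves(6) = 2 * 31 + 1 = 63
tower_moves(7) = 2 * 63 + 1 = 127
= 127


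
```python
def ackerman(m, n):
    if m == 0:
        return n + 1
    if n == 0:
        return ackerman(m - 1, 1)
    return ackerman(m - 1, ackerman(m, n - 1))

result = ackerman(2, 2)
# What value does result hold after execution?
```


ackerman(2, 2)
= ackerman(1, ackerman(2, 1))
First compute ackerman(2, 1) = 5
= ackerman(1, 5)
= 7


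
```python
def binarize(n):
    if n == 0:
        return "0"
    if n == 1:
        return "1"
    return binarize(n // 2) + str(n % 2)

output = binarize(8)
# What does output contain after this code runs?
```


binarize(8)
= binarize(4) + "0"
= binarize(2) + "0" + "0"
= binarize(1) + "0" + "0" + "0"
= "1" + "0" + "0" + "0"
= "1000"


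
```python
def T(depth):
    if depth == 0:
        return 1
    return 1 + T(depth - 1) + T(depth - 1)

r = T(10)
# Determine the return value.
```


T(10)
= 1 + T(9) + T(9)
= 1 + 2 * T(9)
T(k) = 2^(k+1) - 1
T(0) = 1
T(1) = 3
T(2) = 7
T(3) = 15
T(4) = 31
T(10) = 2^11 - 1 = 2047


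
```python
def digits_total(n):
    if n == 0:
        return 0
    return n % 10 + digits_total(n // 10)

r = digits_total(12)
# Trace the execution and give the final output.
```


digits_total(12)
= 2 + digits_total(1)
= 2 + 1 + digits_total(0)
= 2 + 1 + 0
= 3


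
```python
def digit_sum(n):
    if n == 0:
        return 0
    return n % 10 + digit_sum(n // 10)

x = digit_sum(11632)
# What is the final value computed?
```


digit_sum(11632)
= 2 + digit_sum(1163)
= 2 + 3 + digit_sum(116)
= 2 + 3 + 6 + digit_sum(11)
= 2 + 3 + 6 + 1 + digit_sum(1)
= 2 + 3 + 6 + 1 + 1 + digit_sum(0)
= 2 + 3 + 6 + 1 + 1 + 0
= 13


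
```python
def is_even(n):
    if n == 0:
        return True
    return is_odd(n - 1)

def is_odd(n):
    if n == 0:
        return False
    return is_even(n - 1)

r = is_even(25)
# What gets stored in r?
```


is_even(25)
= is_odd(24)
= is_even(23)
= is_odd(22)
= is_even(21)
= is_odd(20)
= is_even(19)
= is_odd(18)
= is_even(17)
= is_odd(16)
= is_even(15)
= is_odd(14)
= is_even(13)
= is_odd(12)
= is_even(11)
= is_odd(10)
= is_even(9)
= is_odd(8)
= is_even(7)
= is_odd(6)
= is_even(5)
= is_odd(4)
= is_even(3)
= is_odd(2)
= is_even(1)
= is_odd(0)
n == 0: return False
= False


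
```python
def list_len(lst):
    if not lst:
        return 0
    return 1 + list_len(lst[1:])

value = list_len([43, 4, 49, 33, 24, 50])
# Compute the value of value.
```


list_len([43, 4, 49, 33, 24, 50])
= 1 + list_len([4, 49, 33, 24, 50])
= 1 + 1 + list_len([49, 33, 24, 50])
= 1 + 1 + 1 + list_len([33, 24, 50])
= 1 + 1 + 1 + 1 + list_len([24, 50])
= 1 + 1 + 1 + 1 + 1 + list_len([50])
= 1 + 1 + 1 + 1 + 1 + 1 + list_len([])
= 1 + 1 + 1 + 1 + 1 + 1 + 0
= 6


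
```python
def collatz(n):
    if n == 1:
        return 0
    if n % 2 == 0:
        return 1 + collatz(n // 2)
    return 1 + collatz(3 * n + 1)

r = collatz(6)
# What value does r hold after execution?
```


collatz(6)
6 is even -> collatz(3)
3 is odd -> 3*3+1 = 10 -> collatz(10)
10 is even -> collatz(5)
5 is odd -> 3*5+1 = 16 -> collatz(16)
16 is even -> collatz(8)
8 is even -> collatz(4)
4 is even -> collatz(2)
2 is even -> collatz(1)
Reached 1 after 8 steps
= 8


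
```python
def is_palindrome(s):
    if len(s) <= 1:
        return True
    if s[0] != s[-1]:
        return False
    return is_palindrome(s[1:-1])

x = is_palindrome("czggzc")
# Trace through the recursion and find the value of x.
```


is_palindrome("czggzc")
"czggzc": s[0]='c' == s[-1]='c' -> is_palindrome("zggz")
"zggz": s[0]='z' == s[-1]='z' -> is_palindrome("gg")
"gg": s[0]='g' == s[-1]='g' -> is_palindrome("")
"": len <= 1 -> True
= True


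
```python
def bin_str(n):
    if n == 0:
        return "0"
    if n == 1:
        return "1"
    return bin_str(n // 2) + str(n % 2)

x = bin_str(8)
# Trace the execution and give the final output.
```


bin_str(8)
= bin_str(4) + "0"
= bin_str(2) + "0" + "0"
= bin_str(1) + "0" + "0" + "0"
= "1" + "0" + "0" + "0"
= "1000"


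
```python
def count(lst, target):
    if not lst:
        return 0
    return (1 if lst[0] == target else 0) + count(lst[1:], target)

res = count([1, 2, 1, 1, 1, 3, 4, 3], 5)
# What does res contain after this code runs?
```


count([1, 2, 1, 1, 1, 3, 4, 3], 5)
lst[0]=1 != 5: 0 + count([2, 1, 1, 1, 3, 4, 3], 5)
lst[0]=2 != 5: 0 + count([1, 1, 1, 3, 4, 3], 5)
lst[0]=1 != 5: 0 + count([1, 1, 3, 4, 3], 5)
lst[0]=1 != 5: 0 + count([1, 3, 4, 3], 5)
lst[0]=1 != 5: 0 + count([3, 4, 3], 5)
lst[0]=3 != 5: 0 + count([4, 3], 5)
lst[0]=4 != 5: 0 + count([3], 5)
lst[0]=3 != 5: 0 + count([], 5)
= 0


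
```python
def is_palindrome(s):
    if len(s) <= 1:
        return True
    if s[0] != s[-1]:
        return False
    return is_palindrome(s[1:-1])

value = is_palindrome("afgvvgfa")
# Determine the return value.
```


is_palindrome("afgvvgfa")
"afgvvgfa": s[0]='a' == s[-1]='a' -> is_palindrome("fgvvgf")
"fgvvgf": s[0]='f' == s[-1]='f' -> is_palindrome("gvvg")
"gvvg": s[0]='g' == s[-1]='g' -> is_palindrome("vv")
"vv": s[0]='v' == s[-1]='v' -> is_palindrome("")
"": len <= 1 -> True
= True


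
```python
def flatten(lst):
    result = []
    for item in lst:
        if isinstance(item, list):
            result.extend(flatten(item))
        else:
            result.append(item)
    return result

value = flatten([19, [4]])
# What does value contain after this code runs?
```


flatten([19, [4]])
Processing each element:
  19 is not a list -> append 19
  [4] is a list -> flatten recursively -> [4]
= [19, 4]


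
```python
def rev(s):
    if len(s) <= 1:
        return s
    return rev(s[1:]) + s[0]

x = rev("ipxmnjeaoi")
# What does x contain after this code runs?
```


rev("ipxmnjeaoi")
= rev("pxmnjeaoi") + "i"
= rev("xmnjeaoi") + "p" + "i"
= rev("mnjeaoi") + "x" + "p" + "i"
= rev("njeaoi") + "m" + "x" + "p" + "i"
= rev("jeaoi") + "n" + "m" + "x" + "p" + "i"
= rev("eaoi") + "j" + "n" + "m" + "x" + "p" + "i"
= rev("aoi") + "e" + "j" + "n" + "m" + "x" + "p" + "i"
= rev("oi") + "a" + "e" + "j" + "n" + "m" + "x" + "p" + "i"
= rev("i") + "o" + "a" + "e" + "j" + "n" + "m" + "x" + "p" + "i"
= "i" + "o" + "a" + "e" + "j" + "n" + "m" + "x" + "p" + "i"
= "ioaejnmxpi"


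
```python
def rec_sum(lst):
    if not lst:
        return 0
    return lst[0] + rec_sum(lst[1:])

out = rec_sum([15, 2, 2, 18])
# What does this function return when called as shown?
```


rec_sum([15, 2, 2, 18])
= 15 + rec_sum([2, 2, 18])
= 15 + 2 + rec_sum([2, 18])
= 15 + 2 + 2 + rec_sum([18])
= 15 + 2 + 2 + 18 + rec_sum([])
= 15 + 2 + 2 + 18 + 0
= 37


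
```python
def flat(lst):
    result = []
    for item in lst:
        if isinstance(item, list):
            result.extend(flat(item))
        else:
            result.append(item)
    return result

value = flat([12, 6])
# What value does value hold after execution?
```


flat([12, 6])
Processing each element:
  12 is not a list -> append 12
  6 is not a list -> append 6
= [12, 6]


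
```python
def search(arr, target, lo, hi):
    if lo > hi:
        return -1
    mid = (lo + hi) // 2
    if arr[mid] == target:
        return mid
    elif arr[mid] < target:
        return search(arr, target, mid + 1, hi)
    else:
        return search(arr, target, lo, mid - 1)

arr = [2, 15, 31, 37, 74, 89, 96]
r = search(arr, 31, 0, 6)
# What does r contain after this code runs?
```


search(arr, 31, 0, 6)
lo=0, hi=6, mid=3, arr[mid]=37
37 > 31, search left half
lo=0, hi=2, mid=1, arr[mid]=15
15 < 31, search right half
lo=2, hi=2, mid=2, arr[mid]=31
arr[2] == 31, found at index 2
= 2


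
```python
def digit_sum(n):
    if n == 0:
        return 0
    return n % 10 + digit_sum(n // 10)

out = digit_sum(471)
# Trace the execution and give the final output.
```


digit_sum(471)
= 1 + digit_sum(47)
= 1 + 7 + digit_sum(4)
= 1 + 7 + 4 + digit_sum(0)
= 1 + 7 + 4 + 0
= 12


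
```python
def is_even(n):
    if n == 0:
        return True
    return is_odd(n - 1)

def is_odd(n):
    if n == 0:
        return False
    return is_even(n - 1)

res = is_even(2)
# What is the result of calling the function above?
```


is_even(2)
= is_odd(1)
= is_even(0)
n == 0: return True
= True


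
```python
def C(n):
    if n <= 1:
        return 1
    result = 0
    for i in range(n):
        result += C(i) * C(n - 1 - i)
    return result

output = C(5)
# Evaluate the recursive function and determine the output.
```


C(5)
= sum of C(i) * C(5-1-i) for i in 0..4
First compute sub-values bottom-up:
  C(0) = 1, C(1) = 1
  C(2) = 1*1 + 1*1 = 2
  C(3) = 1*2 + 1*1 + 2*1 = 5
  C(4) = 1*5 + 1*2 + 2*1 + 5*1 = 14
Now C(5):
  C(0)*C(4) = 1*14 = 14
  C(1)*C(3) = 1*5 = 5
  C(2)*C(2) = 2*2 = 4
  C(3)*C(1) = 5*1 = 5
  C(4)*C(0) = 14*1 = 14
= 14 + 5 + 4 + 5 + 14
= 42


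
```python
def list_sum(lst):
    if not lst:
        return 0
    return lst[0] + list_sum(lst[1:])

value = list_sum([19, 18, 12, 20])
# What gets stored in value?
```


list_sum([19, 18, 12, 20])
= 19 + list_sum([18, 12, 20])
= 19 + 18 + list_sum([12, 20])
= 19 + 18 + 12 + list_sum([20])
= 19 + 18 + 12 + 20 + list_sum([])
= 19 + 18 + 12 + 20 + 0
= 69


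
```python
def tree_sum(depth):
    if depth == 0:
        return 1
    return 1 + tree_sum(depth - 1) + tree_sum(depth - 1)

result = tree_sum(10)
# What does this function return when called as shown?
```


tree_sum(10)
= 1 + tree_sum(9) + tree_sum(9)
= 1 + 2 * tree_sum(9)
tree_sum(k) = 2^(k+1) - 1
tree_sum(0) = 1
tree_sum(1) = 3
tree_sum(2) = 7
tree_sum(3) = 15
tree_sum(4) = 31
tree_sum(10) = 2^11 - 1 = 2047


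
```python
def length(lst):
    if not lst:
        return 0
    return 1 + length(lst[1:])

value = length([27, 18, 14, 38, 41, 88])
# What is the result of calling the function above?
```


length([27, 18, 14, 38, 41, 88])
= 1 + length([18, 14, 38, 41, 88])
= 1 + 1 + length([14, 38, 41, 88])
= 1 + 1 + 1 + length([38, 41, 88])
= 1 + 1 + 1 + 1 + length([41, 88])
= 1 + 1 + 1 + 1 + 1 + length([88])
= 1 + 1 + 1 + 1 + 1 + 1 + length([])
= 1 + 1 + 1 + 1 + 1 + 1 + 0
= 6


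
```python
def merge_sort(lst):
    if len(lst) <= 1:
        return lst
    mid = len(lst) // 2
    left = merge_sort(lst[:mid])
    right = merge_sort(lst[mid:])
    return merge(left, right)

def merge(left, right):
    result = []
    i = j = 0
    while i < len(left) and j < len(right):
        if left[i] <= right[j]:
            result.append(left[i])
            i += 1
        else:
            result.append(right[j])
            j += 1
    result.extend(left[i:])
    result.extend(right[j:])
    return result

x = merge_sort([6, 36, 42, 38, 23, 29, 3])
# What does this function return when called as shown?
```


merge_sort([6, 36, 42, 38, 23, 29, 3])
Split into [6, 36, 42] and [38, 23, 29, 3]
Left sorted: [6, 36, 42]
Right sorted: [3, 23, 29, 38]
Merge [6, 36, 42] and [3, 23, 29, 38]
= [3, 6, 23, 29, 36, 38, 42]


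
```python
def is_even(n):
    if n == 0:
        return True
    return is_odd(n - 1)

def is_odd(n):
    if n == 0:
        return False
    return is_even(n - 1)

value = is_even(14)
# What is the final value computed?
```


is_even(14)
= is_odd(13)
= is_even(12)
= is_odd(11)
= is_even(10)
= is_odd(9)
= is_even(8)
= is_odd(7)
= is_even(6)
= is_odd(5)
= is_even(4)
= is_odd(3)
= is_even(2)
= is_odd(1)
= is_even(0)
n == 0: return True
= True


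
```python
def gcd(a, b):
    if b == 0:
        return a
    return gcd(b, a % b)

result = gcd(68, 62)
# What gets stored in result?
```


gcd(68, 62)
= gcd(62, 68 % 62) = gcd(62, 6)
= gcd(6, 62 % 6) = gcd(6, 2)
= gcd(2, 6 % 2) = gcd(2, 0)
b == 0, return a = 2


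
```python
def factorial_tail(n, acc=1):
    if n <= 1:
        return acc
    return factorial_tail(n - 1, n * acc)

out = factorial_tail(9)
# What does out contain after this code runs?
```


factorial_tail(9, 1)
= factorial_tail(8, 9 * 1) = factorial_tail(8, 9)
= factorial_tail(7, 8 * 9) = factorial_tail(7, 72)
= factorial_tail(6, 7 * 72) = factorial_tail(6, 504)
= factorial_tail(5, 6 * 504) = factorial_tail(5, 3024)
= factorial_tail(4, 5 * 3024) = factorial_tail(4, 15120)
= factorial_tail(3, 4 * 15120) = factorial_tail(3, 60480)
= factorial_tail(2, 3 * 60480) = factorial_tail(2, 181440)
= factorial_tail(1, 2 * 181440) = factorial_tail(1, 362880)
n <= 1, return acc = 362880


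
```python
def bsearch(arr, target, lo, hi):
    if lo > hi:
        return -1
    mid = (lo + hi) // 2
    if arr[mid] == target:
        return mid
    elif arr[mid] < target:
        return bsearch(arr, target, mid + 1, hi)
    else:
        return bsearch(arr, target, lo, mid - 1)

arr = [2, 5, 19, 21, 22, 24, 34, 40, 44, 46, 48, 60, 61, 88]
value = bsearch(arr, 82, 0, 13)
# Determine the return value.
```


bsearch(arr, 82, 0, 13)
lo=0, hi=13, mid=6, arr[mid]=34
34 < 82, search right half
lo=7, hi=13, mid=10, arr[mid]=48
48 < 82, search right half
lo=11, hi=13, mid=12, arr[mid]=61
61 < 82, search right half
lo=13, hi=13, mid=13, arr[mid]=88
88 > 82, search left half
lo > hi, target not found, return -1
= -1


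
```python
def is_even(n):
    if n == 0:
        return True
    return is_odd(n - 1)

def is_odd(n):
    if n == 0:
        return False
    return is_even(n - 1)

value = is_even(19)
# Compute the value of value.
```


is_even(19)
= is_odd(18)
= is_even(17)
= is_odd(16)
= is_even(15)
= is_odd(14)
= is_even(13)
= is_odd(12)
= is_even(11)
= is_odd(10)
= is_even(9)
= is_odd(8)
= is_even(7)
= is_odd(6)
= is_even(5)
= is_odd(4)
= is_even(3)
= is_odd(2)
= is_even(1)
= is_odd(0)
n == 0: return False
= False


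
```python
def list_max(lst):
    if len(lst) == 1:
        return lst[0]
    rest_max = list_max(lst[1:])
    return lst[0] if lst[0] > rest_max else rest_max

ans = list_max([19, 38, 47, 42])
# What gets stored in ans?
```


list_max([19, 38, 47, 42])
= compare 19 with list_max([38, 47, 42])
= compare 38 with list_max([47, 42])
= compare 47 with list_max([42])
Base: list_max([42]) = 42
compare 47 with 42: max = 47
compare 38 with 47: max = 47
compare 19 with 47: max = 47
= 47


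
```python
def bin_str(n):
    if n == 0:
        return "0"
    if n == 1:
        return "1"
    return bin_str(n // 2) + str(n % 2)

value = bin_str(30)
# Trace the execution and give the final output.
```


bin_str(30)
= bin_str(15) + "0"
= bin_str(7) + "1" + "0"
= bin_str(3) + "1" + "1" + "0"
= bin_str(1) + "1" + "1" + "1" + "0"
= "1" + "1" + "1" + "1" + "0"
= "11110"


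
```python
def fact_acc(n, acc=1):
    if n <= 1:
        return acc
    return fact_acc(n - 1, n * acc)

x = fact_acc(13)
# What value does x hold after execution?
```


fact_acc(13, 1)
= fact_acc(12, 13 * 1) = fact_acc(12, 13)
= fact_acc(11, 12 * 13) = fact_acc(11, 156)
= fact_acc(10, 11 * 156) = fact_acc(10, 1716)
= fact_acc(9, 10 * 1716) = fact_acc(9, 17160)
= fact_acc(8, 9 * 17160) = fact_acc(8, 154440)
= fact_acc(7, 8 * 154440) = fact_acc(7, 1235520)
= fact_acc(6, 7 * 1235520) = fact_acc(6, 8648640)
= fact_acc(5, 6 * 8648640) = fact_acc(5, 51891840)
= fact_acc(4, 5 * 51891840) = fact_acc(4, 259459200)
= fact_acc(3, 4 * 259459200) = fact_acc(3, 1037836800)
= fact_acc(2, 3 * 1037836800) = fact_acc(2, 3113510400)
= fact_acc(1, 2 * 3113510400) = fact_acc(1, 6227020800)
n <= 1, return acc = 6227020800


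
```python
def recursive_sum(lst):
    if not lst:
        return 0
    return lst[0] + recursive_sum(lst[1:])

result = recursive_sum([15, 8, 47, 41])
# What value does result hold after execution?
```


recursive_sum([15, 8, 47, 41])
= 15 + recursive_sum([8, 47, 41])
= 15 + 8 + recursive_sum([47, 41])
= 15 + 8 + 47 + recursive_sum([41])
= 15 + 8 + 47 + 41 + recursive_sum([])
= 15 + 8 + 47 + 41 + 0
= 111


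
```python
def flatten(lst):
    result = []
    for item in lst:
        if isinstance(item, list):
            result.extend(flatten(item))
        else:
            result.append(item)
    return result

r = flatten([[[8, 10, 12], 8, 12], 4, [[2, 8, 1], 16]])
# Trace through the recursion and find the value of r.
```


flatten([[[8, 10, 12], 8, 12], 4, [[2, 8, 1], 16]])
Processing each element:
  [[8, 10, 12], 8, 12] is a list -> flatten recursively -> [8, 10, 12, 8, 12]
  4 is not a list -> append 4
  [[2, 8, 1], 16] is a list -> flatten recursively -> [2, 8, 1, 16]
= [8, 10, 12, 8, 12, 4, 2, 8, 1, 16]


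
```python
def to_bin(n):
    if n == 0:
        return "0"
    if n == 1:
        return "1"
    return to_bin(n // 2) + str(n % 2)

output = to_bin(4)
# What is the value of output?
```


to_bin(4)
= to_bin(2) + "0"
= to_bin(1) + "0" + "0"
= "1" + "0" + "0"
= "100"


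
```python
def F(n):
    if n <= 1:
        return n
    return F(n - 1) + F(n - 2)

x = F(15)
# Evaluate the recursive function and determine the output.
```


F(15)
= F(14) + F(13)
= (F(13) + F(12)) + F(13)
Computing bottom-up: F(0)=0, F(1)=1, F(2)=1, F(3)=2, F(4)=3, F(5)=5, F(6)=8, F(7)=13, F(8)=21, F(9)=34, F(10)=55, F(11)=89, F(12)=144, F(13)=233, F(14)=377, F(15)=610
= 610


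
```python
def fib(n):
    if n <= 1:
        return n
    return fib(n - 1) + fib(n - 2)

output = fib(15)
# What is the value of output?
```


fib(15)
= fib(14) + fib(13)
= (fib(13) + fib(12)) + fib(13)
Computing bottom-up: fib(0)=0, fib(1)=1, fib(2)=1, fib(3)=2, fib(4)=3, fib(5)=5, fib(6)=8, fib(7)=13, fib(8)=21, fib(9)=34, fib(10)=55, fib(11)=89, fib(12)=144, fib(13)=233, fib(14)=377, fib(15)=610
= 610


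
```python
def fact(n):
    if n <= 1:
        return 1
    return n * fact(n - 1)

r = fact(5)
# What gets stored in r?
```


fact(5)
= 5 * fact(4)
= 5 * 4 * fact(3)
= 5 * 4 * 3 * fact(2)
= 5 * 4 * 3 * 2 * fact(1)
= 5 * 4 * 3 * 2 * 1
= 120


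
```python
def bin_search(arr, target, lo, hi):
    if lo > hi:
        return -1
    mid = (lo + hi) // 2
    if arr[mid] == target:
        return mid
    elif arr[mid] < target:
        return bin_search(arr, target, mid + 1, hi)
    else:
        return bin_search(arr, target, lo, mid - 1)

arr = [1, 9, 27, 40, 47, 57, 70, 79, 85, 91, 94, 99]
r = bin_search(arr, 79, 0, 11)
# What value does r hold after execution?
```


bin_search(arr, 79, 0, 11)
lo=0, hi=11, mid=5, arr[mid]=57
57 < 79, search right half
lo=6, hi=11, mid=8, arr[mid]=85
85 > 79, search left half
lo=6, hi=7, mid=6, arr[mid]=70
70 < 79, search right half
lo=7, hi=7, mid=7, arr[mid]=79
arr[7] == 79, found at index 7
= 7


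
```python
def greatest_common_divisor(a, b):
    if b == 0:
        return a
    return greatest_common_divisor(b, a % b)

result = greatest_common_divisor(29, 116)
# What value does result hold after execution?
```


greatest_common_divisor(29, 116)
= greatest_common_divisor(116, 29 % 116) = greatest_common_divisor(116, 29)
= greatest_common_divisor(29, 116 % 29) = greatest_common_divisor(29, 0)
b == 0, return a = 29


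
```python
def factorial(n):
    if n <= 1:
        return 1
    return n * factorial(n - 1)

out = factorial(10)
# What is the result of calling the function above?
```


factorial(10)
= 10 * factorial(9)
= 10 * 9 * factorial(8)
= 10 * 9 * 8 * factorial(7)
= 10 * 9 * 8 * 7 * factorial(6)
= 10 * 9 * 8 * 7 * 6 * factorial(5)
= 10 * 9 * 8 * 7 * 6 * 5 * factorial(4)
= 10 * 9 * 8 * 7 * 6 * 5 * 4 * factorial(3)
= 10 * 9 * 8 * 7 * 6 * 5 * 4 * 3 * factorial(2)
= 10 * 9 * 8 * 7 * 6 * 5 * 4 * 3 * 2 * factorial(1)
= 10 * 9 * 8 * 7 * 6 * 5 * 4 * 3 * 2 * 1
= 3628800


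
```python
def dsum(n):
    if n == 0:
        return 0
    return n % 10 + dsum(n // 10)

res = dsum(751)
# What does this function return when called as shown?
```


dsum(751)
= 1 + dsum(75)
= 1 + 5 + dsum(7)
= 1 + 5 + 7 + dsum(0)
= 1 + 5 + 7 + 0
= 13


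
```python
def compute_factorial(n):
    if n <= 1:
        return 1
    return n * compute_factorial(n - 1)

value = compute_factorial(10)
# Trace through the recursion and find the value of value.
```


compute_factorial(10)
= 10 * compute_factorial(9)
= 10 * 9 * compute_factorial(8)
= 10 * 9 * 8 * compute_factorial(7)
= 10 * 9 * 8 * 7 * compute_factorial(6)
= 10 * 9 * 8 * 7 * 6 * compute_factorial(5)
= 10 * 9 * 8 * 7 * 6 * 5 * compute_factorial(4)
= 10 * 9 * 8 * 7 * 6 * 5 * 4 * compute_factorial(3)
= 10 * 9 * 8 * 7 * 6 * 5 * 4 * 3 * compute_factorial(2)
= 10 * 9 * 8 * 7 * 6 * 5 * 4 * 3 * 2 * compute_factorial(1)
= 10 * 9 * 8 * 7 * 6 * 5 * 4 * 3 * 2 * 1
= 3628800


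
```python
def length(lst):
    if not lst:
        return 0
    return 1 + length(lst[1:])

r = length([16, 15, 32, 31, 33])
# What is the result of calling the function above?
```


length([16, 15, 32, 31, 33])
= 1 + length([15, 32, 31, 33])
= 1 + 1 + length([32, 31, 33])
= 1 + 1 + 1 + length([31, 33])
= 1 + 1 + 1 + 1 + length([33])
= 1 + 1 + 1 + 1 + 1 + length([])
= 1 + 1 + 1 + 1 + 1 + 0
= 5


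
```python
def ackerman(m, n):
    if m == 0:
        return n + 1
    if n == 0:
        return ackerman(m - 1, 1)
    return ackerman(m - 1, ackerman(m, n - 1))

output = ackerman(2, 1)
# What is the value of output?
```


ackerman(2, 1)
= ackerman(1, ackerman(2, 0))
First compute ackerman(2, 0) = 3
= ackerman(1, 3)
= 5


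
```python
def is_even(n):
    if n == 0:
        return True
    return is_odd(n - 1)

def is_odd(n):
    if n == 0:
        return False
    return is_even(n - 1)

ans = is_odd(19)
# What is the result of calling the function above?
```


is_odd(19)
= is_even(18)
= is_odd(17)
= is_even(16)
= is_odd(15)
= is_even(14)
= is_odd(13)
= is_even(12)
= is_odd(11)
= is_even(10)
= is_odd(9)
= is_even(8)
= is_odd(7)
= is_even(6)
= is_odd(5)
= is_even(4)
= is_odd(3)
= is_even(2)
= is_odd(1)
= is_even(0)
n == 0: return True
= True


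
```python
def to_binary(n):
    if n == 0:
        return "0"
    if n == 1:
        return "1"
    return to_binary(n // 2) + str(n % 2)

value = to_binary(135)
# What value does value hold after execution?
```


to_binary(135)
= to_binary(67) + "1"
= to_binary(33) + "1" + "1"
= to_binary(16) + "1" + "1" + "1"
= to_binary(8) + "0" + "1" + "1" + "1"
= to_binary(4) + "0" + "0" + "1" + "1" + "1"
= to_binary(2) + "0" + "0" + "0" + "1" + "1" + "1"
= to_binary(1) + "0" + "0" + "0" + "0" + "1" + "1" + "1"
= "1" + "0" + "0" + "0" + "0" + "1" + "1" + "1"
= "10000111"


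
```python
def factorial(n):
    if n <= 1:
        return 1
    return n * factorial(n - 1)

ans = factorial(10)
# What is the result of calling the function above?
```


factorial(10)
= 10 * factorial(9)
= 10 * 9 * factorial(8)
= 10 * 9 * 8 * factorial(7)
= 10 * 9 * 8 * 7 * factorial(6)
= 10 * 9 * 8 * 7 * 6 * factorial(5)
= 10 * 9 * 8 * 7 * 6 * 5 * factorial(4)
= 10 * 9 * 8 * 7 * 6 * 5 * 4 * factorial(3)
= 10 * 9 * 8 * 7 * 6 * 5 * 4 * 3 * factorial(2)
= 10 * 9 * 8 * 7 * 6 * 5 * 4 * 3 * 2 * factorial(1)
= 10 * 9 * 8 * 7 * 6 * 5 * 4 * 3 * 2 * 1
= 3628800


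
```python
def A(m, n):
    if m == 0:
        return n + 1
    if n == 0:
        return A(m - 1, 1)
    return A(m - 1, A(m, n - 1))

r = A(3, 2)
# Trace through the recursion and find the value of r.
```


A(3, 2)
= A(2, A(3, 1))
First compute A(3, 1) = 13
= A(2, 13)
= 29


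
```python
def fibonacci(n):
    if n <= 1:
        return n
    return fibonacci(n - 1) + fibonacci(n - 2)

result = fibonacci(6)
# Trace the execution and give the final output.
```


fibonacci(6)
= fibonacci(5) + fibonacci(4)
= (fibonacci(4) + fibonacci(3)) + fibonacci(4)
Computing bottom-up: fibonacci(0)=0, fibonacci(1)=1, fibonacci(2)=1, fibonacci(3)=2, fibonacci(4)=3, fibonacci(5)=5, fibonacci(6)=8
= 8


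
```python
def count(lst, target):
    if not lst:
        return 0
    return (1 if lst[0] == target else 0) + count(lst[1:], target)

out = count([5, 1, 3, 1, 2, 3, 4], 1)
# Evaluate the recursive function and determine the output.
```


count([5, 1, 3, 1, 2, 3, 4], 1)
lst[0]=5 != 1: 0 + count([1, 3, 1, 2, 3, 4], 1)
lst[0]=1 == 1: 1 + count([3, 1, 2, 3, 4], 1)
lst[0]=3 != 1: 0 + count([1, 2, 3, 4], 1)
lst[0]=1 == 1: 1 + count([2, 3, 4], 1)
lst[0]=2 != 1: 0 + count([3, 4], 1)
lst[0]=3 != 1: 0 + count([4], 1)
lst[0]=4 != 1: 0 + count([], 1)
= 2


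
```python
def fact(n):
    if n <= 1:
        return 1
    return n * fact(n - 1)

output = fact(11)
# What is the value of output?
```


fact(11)
= 11 * fact(10)
= 11 * 10 * fact(9)
= 11 * 10 * 9 * fact(8)
= 11 * 10 * 9 * 8 * fact(7)
= 11 * 10 * 9 * 8 * 7 * fact(6)
= 11 * 10 * 9 * 8 * 7 * 6 * fact(5)
= 11 * 10 * 9 * 8 * 7 * 6 * 5 * fact(4)
= 11 * 10 * 9 * 8 * 7 * 6 * 5 * 4 * fact(3)
= 11 * 10 * 9 * 8 * 7 * 6 * 5 * 4 * 3 * fact(2)
= 11 * 10 * 9 * 8 * 7 * 6 * 5 * 4 * 3 * 2 * fact(1)
= 11 * 10 * 9 * 8 * 7 * 6 * 5 * 4 * 3 * 2 * 1
= 39916800


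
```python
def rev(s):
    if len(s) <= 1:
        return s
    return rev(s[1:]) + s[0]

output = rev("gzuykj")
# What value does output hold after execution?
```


rev("gzuykj")
= rev("zuykj") + "g"
= rev("uykj") + "z" + "g"
= rev("ykj") + "u" + "z" + "g"
= rev("kj") + "y" + "u" + "z" + "g"
= rev("j") + "k" + "y" + "u" + "z" + "g"
= "j" + "k" + "y" + "u" + "z" + "g"
= "jkyuzg"


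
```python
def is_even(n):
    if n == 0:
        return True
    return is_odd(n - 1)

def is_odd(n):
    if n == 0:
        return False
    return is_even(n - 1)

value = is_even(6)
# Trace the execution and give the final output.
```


is_even(6)
= is_odd(5)
= is_even(4)
= is_odd(3)
= is_even(2)
= is_odd(1)
= is_even(0)
n == 0: return True
= True


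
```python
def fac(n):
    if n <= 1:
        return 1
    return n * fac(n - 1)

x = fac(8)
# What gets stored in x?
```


fac(8)
= 8 * fac(7)
= 8 * 7 * fac(6)
= 8 * 7 * 6 * fac(5)
= 8 * 7 * 6 * 5 * fac(4)
= 8 * 7 * 6 * 5 * 4 * fac(3)
= 8 * 7 * 6 * 5 * 4 * 3 * fac(2)
= 8 * 7 * 6 * 5 * 4 * 3 * 2 * fac(1)
= 8 * 7 * 6 * 5 * 4 * 3 * 2 * 1
= 40320


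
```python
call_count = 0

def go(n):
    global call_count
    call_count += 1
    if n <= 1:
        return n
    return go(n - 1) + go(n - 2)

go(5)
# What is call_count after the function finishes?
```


go(5) calls go(4) and go(3); each non-base call branches into two more.
Let C(k) = total number of calls made by go(k), including the call to go(k) itself.
Base cases: C(0) = 1, C(1) = 1
Recurrence: C(k) = 1 + C(k-1) + C(k-2)
  C(2) = 1 + C(1) + C(0) = 1 + 1 + 1 = 3
  C(3) = 1 + C(2) + C(1) = 1 + 3 + 1 = 5
  C(4) = 1 + C(3) + C(2) = 1 + 5 + 3 = 9
  C(5) = 1 + C(4) + C(3) = 1 + 9 + 5 = 15
Total calls = C(5) = 15


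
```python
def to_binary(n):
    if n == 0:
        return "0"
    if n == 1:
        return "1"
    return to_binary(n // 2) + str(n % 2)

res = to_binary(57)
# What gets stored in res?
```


to_binary(57)
= to_binary(28) + "1"
= to_binary(14) + "0" + "1"
= to_binary(7) + "0" + "0" + "1"
= to_binary(3) + "1" + "0" + "0" + "1"
= to_binary(1) + "1" + "1" + "0" + "0" + "1"
= "1" + "1" + "1" + "0" + "0" + "1"
= "111001"


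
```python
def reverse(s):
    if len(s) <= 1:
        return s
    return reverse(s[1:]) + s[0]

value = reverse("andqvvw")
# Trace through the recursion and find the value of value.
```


reverse("andqvvw")
= reverse("ndqvvw") + "a"
= reverse("dqvvw") + "n" + "a"
= reverse("qvvw") + "d" + "n" + "a"
= reverse("vvw") + "q" + "d" + "n" + "a"
= reverse("vw") + "v" + "q" + "d" + "n" + "a"
= reverse("w") + "v" + "v" + "q" + "d" + "n" + "a"
= "w" + "v" + "v" + "q" + "d" + "n" + "a"
= "wvvqdna"


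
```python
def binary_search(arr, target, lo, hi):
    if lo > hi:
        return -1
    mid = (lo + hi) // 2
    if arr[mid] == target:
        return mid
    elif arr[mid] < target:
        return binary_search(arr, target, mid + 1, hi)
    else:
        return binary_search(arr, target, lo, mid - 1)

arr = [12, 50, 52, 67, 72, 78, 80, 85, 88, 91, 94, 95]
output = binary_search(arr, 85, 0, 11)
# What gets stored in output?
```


binary_search(arr, 85, 0, 11)
lo=0, hi=11, mid=5, arr[mid]=78
78 < 85, search right half
lo=6, hi=11, mid=8, arr[mid]=88
88 > 85, search left half
lo=6, hi=7, mid=6, arr[mid]=80
80 < 85, search right half
lo=7, hi=7, mid=7, arr[mid]=85
arr[7] == 85, found at index 7
= 7


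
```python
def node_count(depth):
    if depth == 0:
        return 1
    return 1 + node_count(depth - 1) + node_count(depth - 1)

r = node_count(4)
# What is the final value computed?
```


node_count(4)
= 1 + node_count(3) + node_count(3)
= 1 + 2 * node_count(3)
node_count(k) = 2^(k+1) - 1
node_count(0) = 1
node_count(1) = 3
node_count(2) = 7
node_count(3) = 15
node_count(4) = 31
node_count(4) = 2^5 - 1 = 31


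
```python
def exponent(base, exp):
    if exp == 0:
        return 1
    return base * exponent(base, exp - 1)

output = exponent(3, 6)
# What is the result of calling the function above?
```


exponent(3, 6)
= 3 * exponent(3, 5)
= 3 * 3 * exponent(3, 4)
= 3 * 3 * 3 * exponent(3, 3)
= 3 * 3 * 3 * 3 * exponent(3, 2)
= 3 * 3 * 3 * 3 * 3 * exponent(3, 1)
= 3 * 3 * 3 * 3 * 3 * 3 * exponent(3, 0)
= 3 * 3 * 3 * 3 * 3 * 3 * 1
= 729


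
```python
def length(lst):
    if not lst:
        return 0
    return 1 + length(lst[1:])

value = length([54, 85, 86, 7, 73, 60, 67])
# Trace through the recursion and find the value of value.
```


length([54, 85, 86, 7, 73, 60, 67])
= 1 + length([85, 86, 7, 73, 60, 67])
= 1 + 1 + length([86, 7, 73, 60, 67])
= 1 + 1 + 1 + length([7, 73, 60, 67])
= 1 + 1 + 1 + 1 + length([73, 60, 67])
= 1 + 1 + 1 + 1 + 1 + length([60, 67])
= 1 + 1 + 1 + 1 + 1 + 1 + length([67])
= 1 + 1 + 1 + 1 + 1 + 1 + 1 + length([])
= 1 + 1 + 1 + 1 + 1 + 1 + 1 + 0
= 7


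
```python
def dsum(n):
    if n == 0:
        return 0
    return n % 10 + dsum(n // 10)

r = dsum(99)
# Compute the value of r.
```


dsum(99)
= 9 + dsum(9)
= 9 + 9 + dsum(0)
= 9 + 9 + 0
= 18


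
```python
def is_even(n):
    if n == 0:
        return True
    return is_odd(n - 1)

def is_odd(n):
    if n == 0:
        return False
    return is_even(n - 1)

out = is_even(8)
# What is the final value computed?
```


is_even(8)
= is_odd(7)
= is_even(6)
= is_odd(5)
= is_even(4)
= is_odd(3)
= is_even(2)
= is_odd(1)
= is_even(0)
n == 0: return True
= True


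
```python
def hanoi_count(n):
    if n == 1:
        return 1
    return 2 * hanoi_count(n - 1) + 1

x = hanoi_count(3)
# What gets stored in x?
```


hanoi_count(3)
= 2 * hanoi_count(2) + 1
= 2 * (2 * hanoi_count(1) + 1) + 1
Now compute bottom-up:
hanoi_count(1) = 1
hanoi_count(2) = 2 * 1 + 1 = 3
hanoi_count(3) = 2 * 3 + 1 = 7
= 7


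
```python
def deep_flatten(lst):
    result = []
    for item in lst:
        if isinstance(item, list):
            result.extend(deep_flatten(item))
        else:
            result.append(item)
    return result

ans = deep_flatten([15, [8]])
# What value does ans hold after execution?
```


deep_flatten([15, [8]])
Processing each element:
  15 is not a list -> append 15
  [8] is a list -> deep_flatten recursively -> [8]
= [15, 8]


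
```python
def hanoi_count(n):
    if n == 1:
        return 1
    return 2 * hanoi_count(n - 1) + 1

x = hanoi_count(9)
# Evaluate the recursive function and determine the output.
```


hanoi_count(9)
= 2 * hanoi_count(8) + 1
= 2 * (2 * hanoi_count(7) + 1) + 1
= 2 * (2 * (2 * hanoi_count(6) + 1) + 1) + 1
= 2 * (2 * (2 * (2 * hanoi_count(5) + 1) + 1) + 1) + 1
= 2 * (2 * (2 * (2 * (2 * hanoi_count(4) + 1) + 1) + 1) + 1) + 1
= 2 * (2 * (2 * (2 * (2 * (2 * hanoi_count(3) + 1) + 1) + 1) + 1) + 1) + 1
= 2 * (2 * (2 * (2 * (2 * (2 * (2 * hanoi_count(2) + 1) + 1) + 1) + 1) + 1) + 1) + 1
= 2 * (2 * (2 * (2 * (2 * (2 * (2 * (2 * hanoi_count(1) + 1) + 1) + 1) + 1) + 1) + 1) + 1) + 1
Now compute bottom-up:
hanoi_count(1) = 1
hanoi_count(2) = 2 * 1 + 1 = 3
hanoi_count(3) = 2 * 3 + 1 = 7
hanoi_count(4) = 2 * 7 + 1 = 15
hanoi_count(5) = 2 * 15 + 1 = 31
hanoi_count(6) = 2 * 31 + 1 = 63
hanoi_count(7) = 2 * 63 + 1 = 127
hanoi_count(8) = 2 * 127 + 1 = 255
hanoi_count(9) = 2 * 255 + 1 = 511
= 511


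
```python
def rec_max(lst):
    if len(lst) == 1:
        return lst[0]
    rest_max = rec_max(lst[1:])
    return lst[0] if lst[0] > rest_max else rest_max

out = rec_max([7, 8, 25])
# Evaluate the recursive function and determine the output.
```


rec_max([7, 8, 25])
= compare 7 with rec_max([8, 25])
= compare 8 with rec_max([25])
Base: rec_max([25]) = 25
compare 8 with 25: max = 25
compare 7 with 25: max = 25
= 25


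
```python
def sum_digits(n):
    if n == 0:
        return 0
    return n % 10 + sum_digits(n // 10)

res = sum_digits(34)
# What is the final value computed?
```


sum_digits(34)
= 4 + sum_digits(3)
= 4 + 3 + sum_digits(0)
= 4 + 3 + 0
= 7


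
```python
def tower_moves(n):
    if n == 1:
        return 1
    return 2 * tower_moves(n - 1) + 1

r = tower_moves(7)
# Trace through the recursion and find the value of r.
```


tower_moves(7)
= 2 * tower_moves(6) + 1
= 2 * (2 * tower_moves(5) + 1) + 1
= 2 * (2 * (2 * tower_moves(4) + 1) + 1) + 1
= 2 * (2 * (2 * (2 * tower_moves(3) + 1) + 1) + 1) + 1
= 2 * (2 * (2 * (2 * (2 * tower_moves(2) + 1) + 1) + 1) + 1) + 1
= 2 * (2 * (2 * (2 * (2 * (2 * tower_moves(1) + 1) + 1) + 1) + 1) + 1) + 1
Now compute bottom-up:
tower_moves(1) = 1
tower_moves(2) = 2 * 1 + 1 = 3
tower_moves(3) = 2 * 3 + 1 = 7
tower_moves(4) = 2 * 7 + 1 = 15
tower_moves(5) = 2 * 15 + 1 = 31
tower_moves(6) = 2 * 31 + 1 = 63
tower_moves(7) = 2 * 63 + 1 = 127
= 127


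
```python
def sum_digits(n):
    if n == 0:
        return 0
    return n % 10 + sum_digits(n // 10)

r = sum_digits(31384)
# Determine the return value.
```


sum_digits(31384)
= 4 + sum_digits(3138)
= 4 + 8 + sum_digits(313)
= 4 + 8 + 3 + sum_digits(31)
= 4 + 8 + 3 + 1 + sum_digits(3)
= 4 + 8 + 3 + 1 + 3 + sum_digits(0)
= 4 + 8 + 3 + 1 + 3 + 0
= 19


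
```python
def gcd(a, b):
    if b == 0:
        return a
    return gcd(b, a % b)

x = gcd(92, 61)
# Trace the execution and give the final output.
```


gcd(92, 61)
= gcd(61, 92 % 61) = gcd(61, 31)
= gcd(31, 61 % 31) = gcd(31, 30)
= gcd(30, 31 % 30) = gcd(30, 1)
= gcd(1, 30 % 1) = gcd(1, 0)
b == 0, return a = 1


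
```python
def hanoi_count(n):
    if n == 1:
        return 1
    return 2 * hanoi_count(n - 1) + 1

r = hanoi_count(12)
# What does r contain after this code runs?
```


hanoi_count(12)
= 2 * hanoi_count(11) + 1
= 2 * (2 * hanoi_count(10) + 1) + 1
= 2 * (2 * (2 * hanoi_count(9) + 1) + 1) + 1
= 2 * (2 * (2 * (2 * hanoi_count(8) + 1) + 1) + 1) + 1
= 2 * (2 * (2 * (2 * (2 * hanoi_count(7) + 1) + 1) + 1) + 1) + 1
= 2 * (2 * (2 * (2 * (2 * (2 * hanoi_count(6) + 1) + 1) + 1) + 1) + 1) + 1
= 2 * (2 * (2 * (2 * (2 * (2 * (2 * hanoi_count(5) + 1) + 1) + 1) + 1) + 1) + 1) + 1
= 2 * (2 * (2 * (2 * (2 * (2 * (2 * (2 * hanoi_count(4) + 1) + 1) + 1) + 1) + 1) + 1) + 1) + 1
= 2 * (2 * (2 * (2 * (2 * (2 * (2 * (2 * (2 * hanoi_count(3) + 1) + 1) + 1) + 1) + 1) + 1) + 1) + 1) + 1
= 2 * (2 * (2 * (2 * (2 * (2 * (2 * (2 * (2 * (2 * hanoi_count(2) + 1) + 1) + 1) + 1) + 1) + 1) + 1) + 1) + 1) + 1
= 2 * (2 * (2 * (2 * (2 * (2 * (2 * (2 * (2 * (2 * (2 * hanoi_count(1) + 1) + 1) + 1) + 1) + 1) + 1) + 1) + 1) + 1) + 1) + 1
Now compute bottom-up:
hanoi_count(1) = 1
hanoi_count(2) = 2 * 1 + 1 = 3
hanoi_count(3) = 2 * 3 + 1 = 7
hanoi_count(4) = 2 * 7 + 1 = 15
hanoi_count(5) = 2 * 15 + 1 = 31
hanoi_count(6) = 2 * 31 + 1 = 63
hanoi_count(7) = 2 * 63 + 1 = 127
hanoi_count(8) = 2 * 127 + 1 = 255
hanoi_count(9) = 2 * 255 + 1 = 511
hanoi_count(10) = 2 * 511 + 1 = 1023
hanoi_count(11) = 2 * 1023 + 1 = 2047
hanoi_count(12) = 2 * 2047 + 1 = 4095
= 4095


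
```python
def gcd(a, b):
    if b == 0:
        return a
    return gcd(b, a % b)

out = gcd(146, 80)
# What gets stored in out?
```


gcd(146, 80)
= gcd(80, 146 % 80) = gcd(80, 66)
= gcd(66, 80 % 66) = gcd(66, 14)
= gcd(14, 66 % 14) = gcd(14, 10)
= gcd(10, 14 % 10) = gcd(10, 4)
= gcd(4, 10 % 4) = gcd(4, 2)
= gcd(2, 4 % 2) = gcd(2, 0)
b == 0, return a = 2


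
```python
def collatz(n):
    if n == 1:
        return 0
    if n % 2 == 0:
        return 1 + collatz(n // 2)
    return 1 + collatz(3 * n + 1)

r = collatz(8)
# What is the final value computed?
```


collatz(8)
8 is even -> collatz(4)
4 is even -> collatz(2)
2 is even -> collatz(1)
Reached 1 after 3 steps
= 3


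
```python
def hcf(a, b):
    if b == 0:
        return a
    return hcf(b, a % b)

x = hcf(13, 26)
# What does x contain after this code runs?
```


hcf(13, 26)
= hcf(26, 13 % 26) = hcf(26, 13)
= hcf(13, 26 % 13) = hcf(13, 0)
b == 0, return a = 13


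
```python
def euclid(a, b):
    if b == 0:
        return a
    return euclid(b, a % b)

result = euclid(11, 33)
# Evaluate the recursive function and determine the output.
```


euclid(11, 33)
= euclid(33, 11 % 33) = euclid(33, 11)
= euclid(11, 33 % 11) = euclid(11, 0)
b == 0, return a = 11


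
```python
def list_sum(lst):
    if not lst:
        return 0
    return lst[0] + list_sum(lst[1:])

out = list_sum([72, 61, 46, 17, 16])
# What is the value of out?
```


list_sum([72, 61, 46, 17, 16])
= 72 + list_sum([61, 46, 17, 16])
= 72 + 61 + list_sum([46, 17, 16])
= 72 + 61 + 46 + list_sum([17, 16])
= 72 + 61 + 46 + 17 + list_sum([16])
= 72 + 61 + 46 + 17 + 16 + list_sum([])
= 72 + 61 + 46 + 17 + 16 + 0
= 212


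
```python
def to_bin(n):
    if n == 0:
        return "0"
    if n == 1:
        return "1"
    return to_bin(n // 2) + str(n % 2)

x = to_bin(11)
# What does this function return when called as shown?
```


to_bin(11)
= to_bin(5) + "1"
= to_bin(2) + "1" + "1"
= to_bin(1) + "0" + "1" + "1"
= "1" + "0" + "1" + "1"
= "1011"


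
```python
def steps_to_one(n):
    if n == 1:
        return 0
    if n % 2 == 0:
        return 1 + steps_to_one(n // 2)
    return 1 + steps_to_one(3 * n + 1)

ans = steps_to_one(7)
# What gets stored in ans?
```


steps_to_one(7)
7 is odd -> 3*7+1 = 22 -> steps_to_one(22)
22 is even -> steps_to_one(11)
11 is odd -> 3*11+1 = 34 -> steps_to_one(34)
34 is even -> steps_to_one(17)
17 is odd -> 3*17+1 = 52 -> steps_to_one(52)
52 is even -> steps_to_one(26)
26 is even -> steps_to_one(13)
13 is odd -> 3*13+1 = 40 -> steps_to_one(40)
40 is even -> steps_to_one(20)
20 is even -> steps_to_one(10)
10 is even -> steps_to_one(5)
5 is odd -> 3*5+1 = 16 -> steps_to_one(16)
16 is even -> steps_to_one(8)
8 is even -> steps_to_one(4)
4 is even -> steps_to_one(2)
2 is even -> steps_to_one(1)
Reached 1 after 16 steps
= 16


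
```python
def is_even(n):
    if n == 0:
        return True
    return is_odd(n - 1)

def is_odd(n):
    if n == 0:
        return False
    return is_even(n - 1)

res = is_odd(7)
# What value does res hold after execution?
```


is_odd(7)
= is_even(6)
= is_odd(5)
= is_even(4)
= is_odd(3)
= is_even(2)
= is_odd(1)
= is_even(0)
n == 0: return True
= True


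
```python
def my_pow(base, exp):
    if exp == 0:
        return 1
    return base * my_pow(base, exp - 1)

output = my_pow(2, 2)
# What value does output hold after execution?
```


my_pow(2, 2)
= 2 * my_pow(2, 1)
= 2 * 2 * my_pow(2, 0)
= 2 * 2 * 1
= 4


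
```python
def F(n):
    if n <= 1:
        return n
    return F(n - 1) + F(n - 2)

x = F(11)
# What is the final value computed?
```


F(11)
= F(10) + F(9)
= (F(9) + F(8)) + F(9)
Computing bottom-up: F(0)=0, F(1)=1, F(2)=1, F(3)=2, F(4)=3, F(5)=5, F(6)=8, F(7)=13, F(8)=21, F(9)=34, F(10)=55, F(11)=89
= 89


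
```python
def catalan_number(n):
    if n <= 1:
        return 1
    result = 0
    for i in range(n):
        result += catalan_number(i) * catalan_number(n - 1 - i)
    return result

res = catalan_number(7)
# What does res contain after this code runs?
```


catalan_number(7)
= sum of catalan_number(i) * catalan_number(7-1-i) for i in 0..6
First compute sub-values bottom-up:
  catalan_number(0) = 1, catalan_number(1) = 1
  catalan_number(2) = 1*1 + 1*1 = 2
  catalan_number(3) = 1*2 + 1*1 + 2*1 = 5
  catalan_number(4) = 1*5 + 1*2 + 2*1 + 5*1 = 14
  catalan_number(5) = 1*14 + 1*5 + 2*2 + 5*1 + 14*1 = 42
  catalan_number(6) = 1*42 + 1*14 + 2*5 + 5*2 + 14*1 + 42*1 = 132
Now catalan_number(7):
  catalan_number(0)*catalan_number(6) = 1*132 = 132
  catalan_number(1)*catalan_number(5) = 1*42 = 42
  catalan_number(2)*catalan_number(4) = 2*14 = 28
  catalan_number(3)*catalan_number(3) = 5*5 = 25
  catalan_number(4)*catalan_number(2) = 14*2 = 28
  catalan_number(5)*catalan_number(1) = 42*1 = 42
  catalan_number(6)*catalan_number(0) = 132*1 = 132
= 132 + 42 + 28 + 25 + 28 + 42 + 132
= 429
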